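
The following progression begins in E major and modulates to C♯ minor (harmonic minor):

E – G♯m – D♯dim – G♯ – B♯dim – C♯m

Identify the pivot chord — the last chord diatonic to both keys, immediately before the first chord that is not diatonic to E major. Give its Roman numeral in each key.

D♯dim — vii° in E major, ii° in C♯ minor

Chords diatonic to E major: E, F♯m, G♯m, A, B, C♯m, D♯dim.
Reading the progression, the first chord not in that set is G♯, so the modulation leaves E major there.
The chord immediately before G♯ is D♯dim, which is diatonic to both keys: vii° in E major and ii° in C♯ minor.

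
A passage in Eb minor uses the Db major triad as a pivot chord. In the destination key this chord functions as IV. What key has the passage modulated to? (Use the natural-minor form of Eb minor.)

The numeral IV denotes a major triad on scale degree 4. With Db on degree 4, the tonic of the new key is Ab.
Degree 4 carries a major triad in major keys, so the destination is Ab major.
Check: the diatonic triads of Ab major are Ab (I), Bbm (ii), Cm (iii), Db (IV), Eb (V), Fm (vi), Gdim (vii°) — Db major is indeed IV.

Ab major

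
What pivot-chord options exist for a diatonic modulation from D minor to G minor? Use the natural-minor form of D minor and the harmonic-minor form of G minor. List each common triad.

Triads in D minor (natural minor): D minor (i), E diminished (ii°), F major (III), G minor (iv), A minor (v), Bb major (VI), C major (VII).
Triads in G minor (harmonic minor): G minor (i), A diminished (ii°), Bb augmented (III+), C minor (iv), D major (V), Eb major (VI), F# diminished (vii°).
Shared triads with their functions: G minor (iv in D minor, i in G minor).

Gm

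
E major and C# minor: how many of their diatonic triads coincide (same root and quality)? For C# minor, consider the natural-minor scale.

7

Diatonic triads of E major: E major (I), F# minor (ii), G# minor (iii), A major (IV), B major (V), C# minor (vi), D# diminished (vii°).
Diatonic triads of C# minor (natural minor): C# minor (i), D# diminished (ii°), E major (III), F# minor (iv), G# minor (v), A major (VI), B major (VII).
Matching root and quality in both lists: E major, F# minor, G# minor, A major, B major, C# minor, D# diminished.
That gives 7 common triads.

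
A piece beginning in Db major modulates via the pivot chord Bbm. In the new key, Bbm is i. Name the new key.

Bb minor

The numeral i denotes a minor triad on scale degree 1. With Bb on degree 1, the tonic of the new key is Bb.
Degree 1 carries a minor triad in minor keys, so the destination is Bb minor.
Check: the diatonic triads of Bb minor (natural minor) are Bbm (i), Cdim (ii°), Db (III), Ebm (iv), Fm (v), Gb (VI), Ab (VII) — Bbm is indeed i.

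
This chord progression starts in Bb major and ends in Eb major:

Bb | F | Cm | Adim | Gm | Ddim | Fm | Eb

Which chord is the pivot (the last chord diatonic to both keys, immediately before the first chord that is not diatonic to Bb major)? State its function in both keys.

Chords diatonic to Bb major: Bb, Cm, Dm, Eb, F, Gm, Adim.
Reading the progression, the first chord not in that set is Ddim, so the modulation leaves Bb major there.
The chord immediately before Ddim is Gm, which is diatonic to both keys: vi in Bb major and iii in Eb major.

Gm — vi in Bb major, iii in Eb major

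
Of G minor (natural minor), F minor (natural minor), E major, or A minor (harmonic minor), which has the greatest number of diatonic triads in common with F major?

Triads of F major: F major (I), G minor (ii), A minor (iii), B♭ major (IV), C major (V), D minor (vi), E diminished (vii°).
G minor (natural minor) shares 4: F, Gm, B♭, Dm.
F minor (natural minor) shares 0: none.
E major shares 0: none.
A minor (harmonic minor) shares 3: F, Am, Dm.
The most common triads (4) are shared with G minor.

G minor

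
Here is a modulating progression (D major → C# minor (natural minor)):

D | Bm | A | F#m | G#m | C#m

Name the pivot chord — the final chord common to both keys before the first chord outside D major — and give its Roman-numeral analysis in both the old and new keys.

F#m — iii in D major, iv in C# minor

Chords diatonic to D major: D, Em, F#m, G, A, Bm, C#dim.
Reading the progression, the first chord not in that set is G#m, so the modulation leaves D major there.
The chord immediately before G#m is F#m, which is diatonic to both keys: iii in D major and iv in C# minor.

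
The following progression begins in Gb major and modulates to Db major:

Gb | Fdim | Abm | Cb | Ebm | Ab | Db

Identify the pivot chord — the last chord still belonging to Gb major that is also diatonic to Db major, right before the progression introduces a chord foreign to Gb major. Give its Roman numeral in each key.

Ebm — vi in Gb major, ii in Db major

Chords diatonic to Gb major: Gb, Abm, Bbm, Cb, Db, Ebm, Fdim.
Reading the progression, the first chord not in that set is Ab, so the modulation leaves Gb major there.
The chord immediately before Ab is Ebm, which is diatonic to both keys: vi in Gb major and ii in Db major.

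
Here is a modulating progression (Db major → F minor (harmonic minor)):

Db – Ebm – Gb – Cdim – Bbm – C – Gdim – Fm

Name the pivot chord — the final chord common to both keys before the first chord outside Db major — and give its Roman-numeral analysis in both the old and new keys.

Bbm — vi in Db major, iv in F minor

Chords diatonic to Db major: Db, Ebm, Fm, Gb, Ab, Bbm, Cdim.
Reading the progression, the first chord not in that set is C, so the modulation leaves Db major there.
The chord immediately before C is Bbm, which is diatonic to both keys: vi in Db major and iv in F minor.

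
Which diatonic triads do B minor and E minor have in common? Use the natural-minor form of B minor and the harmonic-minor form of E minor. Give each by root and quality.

Triads in B minor (natural minor): Bm (i), C#dim (ii°), D (III), Em (iv), F#m (v), G (VI), A (VII).
Triads in E minor (harmonic minor): Em (i), F#dim (ii°), Gaug (III+), Am (iv), B (V), C (VI), D#dim (vii°).
Shared triads with their functions: Em (iv in B minor, i in E minor).

Em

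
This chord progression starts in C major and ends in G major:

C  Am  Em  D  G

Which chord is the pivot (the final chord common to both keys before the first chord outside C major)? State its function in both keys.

Em — iii in C major, vi in G major

Chords diatonic to C major: C, Dm, Em, F, G, Am, Bdim.
Reading the progression, the first chord not in that set is D, so the modulation leaves C major there.
The chord immediately before D is Em, which is diatonic to both keys: iii in C major and vi in G major.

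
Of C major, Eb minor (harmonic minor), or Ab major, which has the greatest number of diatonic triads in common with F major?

Triads of F major: F major (I), G minor (ii), A minor (iii), Bb major (IV), C major (V), D minor (vi), E diminished (vii°).
C major shares 4: F, Am, C, Dm.
Eb minor (harmonic minor) shares 1: Bb.
Ab major shares 0: none.
The most common triads (4) are shared with C major.

C major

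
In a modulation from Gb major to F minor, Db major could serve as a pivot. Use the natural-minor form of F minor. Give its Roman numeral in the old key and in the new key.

The scale of Gb major is Gb Ab Bb Cb Db Eb F; Db is degree 5, and the triad built there (Db-F-Ab) is major, so it is V.
The scale of F minor (natural minor) is F G Ab Bb C Db Eb; Db is degree 6, and the triad built there (Db-F-Ab) is major, so it is VI.

V in Gb major; VI in F minor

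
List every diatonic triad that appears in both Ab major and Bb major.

Cm, Eb

Triads in Ab major: Ab (I), Bbm (ii), Cm (iii), Db (IV), Eb (V), Fm (vi), Gdim (vii°).
Triads in Bb major: Bb (I), Cm (ii), Dm (iii), Eb (IV), F (V), Gm (vi), Adim (vii°).
Shared triads with their functions: Cm (iii in Ab major, ii in Bb major); Eb (V in Ab major, IV in Bb major).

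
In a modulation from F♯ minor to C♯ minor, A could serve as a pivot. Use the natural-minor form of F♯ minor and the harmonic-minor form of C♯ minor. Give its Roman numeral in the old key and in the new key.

The scale of F♯ minor (natural minor) is F♯ G♯ A B C♯ D E; A is degree 3, and the triad built there (A-C♯-E) is major, so it is III.
The scale of C♯ minor (harmonic minor) is C♯ D♯ E F♯ G♯ A B♯; A is degree 6, and the triad built there (A-C♯-E) is major, so it is VI.

III in F♯ minor; VI in C♯ minor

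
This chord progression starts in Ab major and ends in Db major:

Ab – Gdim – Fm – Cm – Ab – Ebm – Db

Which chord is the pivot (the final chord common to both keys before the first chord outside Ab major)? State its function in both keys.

Chords diatonic to Ab major: Ab, Bbm, Cm, Db, Eb, Fm, Gdim.
Reading the progression, the first chord not in that set is Ebm, so the modulation leaves Ab major there.
The chord immediately before Ebm is Ab, which is diatonic to both keys: I in Ab major and V in Db major.

Ab — I in Ab major, V in Db major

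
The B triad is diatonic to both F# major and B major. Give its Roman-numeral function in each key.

IV in F# major; I in B major

The scale of F# major is F# G# A# B C# D# E#; B is degree 4, and the triad built there (B-D#-F#) is major, so it is IV.
The scale of B major is B C# D# E F# G# A#; B is degree 1, and the triad built there (B-D#-F#) is major, so it is I.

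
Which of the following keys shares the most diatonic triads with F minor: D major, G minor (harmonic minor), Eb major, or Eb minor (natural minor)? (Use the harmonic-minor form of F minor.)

Eb minor

Triads of F minor (harmonic minor): F minor (i), G diminished (ii°), Ab augmented (III+), Bb minor (iv), C major (V), Db major (VI), E diminished (vii°).
D major shares 0: none.
G minor (harmonic minor) shares 0: none.
Eb major shares 1: Fm.
Eb minor (natural minor) shares 2: Bbm, Db.
The most common triads (2) are shared with Eb minor.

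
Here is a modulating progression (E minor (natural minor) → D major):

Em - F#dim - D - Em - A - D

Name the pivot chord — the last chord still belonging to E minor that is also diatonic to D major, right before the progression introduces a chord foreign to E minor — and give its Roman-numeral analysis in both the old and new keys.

Chords diatonic to E minor: Em, F#dim, G, Am, Bm, C, D.
Reading the progression, the first chord not in that set is A, so the modulation leaves E minor there.
The chord immediately before A is Em, which is diatonic to both keys: i in E minor and ii in D major.

Em — i in E minor, ii in D major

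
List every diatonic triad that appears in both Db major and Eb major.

Triads in Db major: Db (I), Ebm (ii), Fm (iii), Gb (IV), Ab (V), Bbm (vi), Cdim (vii°).
Triads in Eb major: Eb (I), Fm (ii), Gm (iii), Ab (IV), Bb (V), Cm (vi), Ddim (vii°).
Shared triads with their functions: Fm (iii in Db major, ii in Eb major); Ab (V in Db major, IV in Eb major).

Fm, Ab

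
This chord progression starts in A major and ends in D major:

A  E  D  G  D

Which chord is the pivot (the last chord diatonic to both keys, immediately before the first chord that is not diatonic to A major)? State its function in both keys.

D — IV in A major, I in D major

Chords diatonic to A major: A, Bm, C#m, D, E, F#m, G#dim.
Reading the progression, the first chord not in that set is G, so the modulation leaves A major there.
The chord immediately before G is D, which is diatonic to both keys: IV in A major and I in D major.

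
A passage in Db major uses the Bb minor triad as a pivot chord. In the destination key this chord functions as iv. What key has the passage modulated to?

The numeral iv denotes a minor triad on scale degree 4. With Bb on degree 4, the tonic of the new key is F.
Degree 4 carries a minor triad in minor keys, so the destination is F minor.
Check: the diatonic triads of F minor (natural minor) are Fm (i), Gdim (ii°), Ab (III), Bbm (iv), Cm (v), Db (VI), Eb (VII) — Bb minor is indeed iv.

F minor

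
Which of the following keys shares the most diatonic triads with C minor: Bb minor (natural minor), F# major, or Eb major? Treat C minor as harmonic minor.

Eb major

Triads of C minor (harmonic minor): C minor (i), D diminished (ii°), Eb augmented (III+), F minor (iv), G major (V), Ab major (VI), B diminished (vii°).
Bb minor (natural minor) shares 2: Fm, Ab.
F# major shares 0: none.
Eb major shares 4: Cm, Ddim, Fm, Ab.
The most common triads (4) are shared with Eb major.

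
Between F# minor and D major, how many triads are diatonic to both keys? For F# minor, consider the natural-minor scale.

Diatonic triads of F# minor (natural minor): F# minor (i), G# diminished (ii°), A major (III), B minor (iv), C# minor (v), D major (VI), E major (VII).
Diatonic triads of D major: D major (I), E minor (ii), F# minor (iii), G major (IV), A major (V), B minor (vi), C# diminished (vii°).
Matching root and quality in both lists: F# minor, A major, B minor, D major.
That gives 4 common triads.

4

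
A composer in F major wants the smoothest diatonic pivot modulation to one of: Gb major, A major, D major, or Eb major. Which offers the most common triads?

Triads of F major: F major (I), G minor (ii), A minor (iii), Bb major (IV), C major (V), D minor (vi), E diminished (vii°).
Gb major shares 0: none.
A major shares 0: none.
D major shares 0: none.
Eb major shares 2: Gm, Bb.
The most common triads (2) are shared with Eb major.

Eb major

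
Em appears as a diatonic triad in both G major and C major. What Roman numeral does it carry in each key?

The scale of G major is G A B C D E F#; E is degree 6, and the triad built there (E-G-B) is minor, so it is vi.
The scale of C major is C D E F G A B; E is degree 3, and the triad built there (E-G-B) is minor, so it is iii.

vi in G major; iii in C major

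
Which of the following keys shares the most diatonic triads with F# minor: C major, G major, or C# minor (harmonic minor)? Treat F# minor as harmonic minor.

Triads of F# minor (harmonic minor): F#m (i), G#dim (ii°), Aaug (III+), Bm (iv), C# (V), D (VI), E#dim (vii°).
C major shares 0: none.
G major shares 2: Bm, D.
C# minor (harmonic minor) shares 1: F#m.
The most common triads (2) are shared with G major.

G major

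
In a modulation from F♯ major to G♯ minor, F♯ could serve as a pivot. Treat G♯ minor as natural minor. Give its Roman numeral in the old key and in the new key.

The scale of F♯ major is F♯ G♯ A♯ B C♯ D♯ E♯; F♯ is degree 1, and the triad built there (F♯-A♯-C♯) is major, so it is I.
The scale of G♯ minor (natural minor) is G♯ A♯ B C♯ D♯ E F♯; F♯ is degree 7, and the triad built there (F♯-A♯-C♯) is major, so it is VII.

I in F♯ major; VII in G♯ minor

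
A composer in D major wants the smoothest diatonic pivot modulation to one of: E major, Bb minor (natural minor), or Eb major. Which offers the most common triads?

Triads of D major: D major (I), E minor (ii), F# minor (iii), G major (IV), A major (V), B minor (vi), C# diminished (vii°).
E major shares 2: F#m, A.
Bb minor (natural minor) shares 0: none.
Eb major shares 0: none.
The most common triads (2) are shared with E major.

E major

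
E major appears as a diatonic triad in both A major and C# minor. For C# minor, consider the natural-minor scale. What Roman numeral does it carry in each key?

V in A major; III in C# minor

The scale of A major is A B C# D E F# G#; E is degree 5, and the triad built there (E-G#-B) is major, so it is V.
The scale of C# minor (natural minor) is C# D# E F# G# A B; E is degree 3, and the triad built there (E-G#-B) is major, so it is III.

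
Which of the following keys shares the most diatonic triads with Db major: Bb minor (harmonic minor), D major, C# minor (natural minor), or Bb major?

Bb minor

Triads of Db major: Db (I), Ebm (ii), Fm (iii), Gb (IV), Ab (V), Bbm (vi), Cdim (vii°).
Bb minor (harmonic minor) shares 4: Ebm, Gb, Bbm, Cdim.
D major shares 0: none.
C# minor (natural minor) shares 0: none.
Bb major shares 0: none.
The most common triads (4) are shared with Bb minor.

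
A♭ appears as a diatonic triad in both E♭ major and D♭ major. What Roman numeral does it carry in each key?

IV in E♭ major; V in D♭ major

The scale of E♭ major is E♭ F G A♭ B♭ C D; A♭ is degree 4, and the triad built there (A♭-C-E♭) is major, so it is IV.
The scale of D♭ major is D♭ E♭ F G♭ A♭ B♭ C; A♭ is degree 5, and the triad built there (A♭-C-E♭) is major, so it is V.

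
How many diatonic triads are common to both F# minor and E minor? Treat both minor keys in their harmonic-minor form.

Diatonic triads of F# minor (harmonic minor): F# minor (i), G# diminished (ii°), A augmented (III+), B minor (iv), C# major (V), D major (VI), E# diminished (vii°).
Diatonic triads of E minor (harmonic minor): E minor (i), F# diminished (ii°), G augmented (III+), A minor (iv), B major (V), C major (VI), D# diminished (vii°).
No triad has the same root and quality in both keys.

0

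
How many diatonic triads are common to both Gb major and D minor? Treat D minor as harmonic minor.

Diatonic triads of Gb major: Gb major (I), Ab minor (ii), Bb minor (iii), Cb major (IV), Db major (V), Eb minor (vi), F diminished (vii°).
Diatonic triads of D minor (harmonic minor): D minor (i), E diminished (ii°), F augmented (III+), G minor (iv), A major (V), Bb major (VI), C# diminished (vii°).
No triad has the same root and quality in both keys.

0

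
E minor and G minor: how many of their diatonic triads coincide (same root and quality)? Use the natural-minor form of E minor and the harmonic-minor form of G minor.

2

Diatonic triads of E minor (natural minor): Em (i), F#dim (ii°), G (III), Am (iv), Bm (v), C (VI), D (VII).
Diatonic triads of G minor (harmonic minor): Gm (i), Adim (ii°), Bbaug (III+), Cm (iv), D (V), Eb (VI), F#dim (vii°).
Matching root and quality in both lists: F#dim, D.
That gives 2 common triads.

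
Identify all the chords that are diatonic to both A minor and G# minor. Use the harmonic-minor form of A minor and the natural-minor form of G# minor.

E

Triads in A minor (harmonic minor): Am (i), Bdim (ii°), Caug (III+), Dm (iv), E (V), F (VI), G#dim (vii°).
Triads in G# minor (natural minor): G#m (i), A#dim (ii°), B (III), C#m (iv), D#m (v), E (VI), F# (VII).
Shared triads with their functions: E (V in A minor, VI in G# minor).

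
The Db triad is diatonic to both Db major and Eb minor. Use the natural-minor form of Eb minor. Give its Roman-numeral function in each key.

I in Db major; VII in Eb minor

The scale of Db major is Db Eb F Gb Ab Bb C; Db is degree 1, and the triad built there (Db-F-Ab) is major, so it is I.
The scale of Eb minor (natural minor) is Eb F Gb Ab Bb Cb Db; Db is degree 7, and the triad built there (Db-F-Ab) is major, so it is VII.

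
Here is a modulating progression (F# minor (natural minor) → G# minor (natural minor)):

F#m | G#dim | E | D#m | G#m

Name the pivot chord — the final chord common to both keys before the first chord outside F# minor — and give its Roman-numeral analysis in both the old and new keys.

E — VII in F# minor, VI in G# minor

Chords diatonic to F# minor: F#m, G#dim, A, Bm, C#m, D, E.
Reading the progression, the first chord not in that set is D#m, so the modulation leaves F# minor there.
The chord immediately before D#m is E, which is diatonic to both keys: VII in F# minor and VI in G# minor.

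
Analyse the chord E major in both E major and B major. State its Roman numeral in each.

I in E major; IV in B major

The scale of E major is E F♯ G♯ A B C♯ D♯; E is degree 1, and the triad built there (E-G♯-B) is major, so it is I.
The scale of B major is B C♯ D♯ E F♯ G♯ A♯; E is degree 4, and the triad built there (E-G♯-B) is major, so it is IV.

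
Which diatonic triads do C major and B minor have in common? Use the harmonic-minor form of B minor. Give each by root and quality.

Em, G

Triads in C major: C (I), Dm (ii), Em (iii), F (IV), G (V), Am (vi), Bdim (vii°).
Triads in B minor (harmonic minor): Bm (i), C#dim (ii°), Daug (III+), Em (iv), F# (V), G (VI), A#dim (vii°).
Shared triads with their functions: Em (iii in C major, iv in B minor); G (V in C major, VI in B minor).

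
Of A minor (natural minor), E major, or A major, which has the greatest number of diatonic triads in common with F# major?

E major

Triads of F# major: F# major (I), G# minor (ii), A# minor (iii), B major (IV), C# major (V), D# minor (vi), E# diminished (vii°).
A minor (natural minor) shares 0: none.
E major shares 2: G#m, B.
A major shares 0: none.
The most common triads (2) are shared with E major.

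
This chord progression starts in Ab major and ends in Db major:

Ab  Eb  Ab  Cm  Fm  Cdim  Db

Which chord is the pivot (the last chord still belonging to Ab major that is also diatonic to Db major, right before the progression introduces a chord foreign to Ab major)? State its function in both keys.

Chords diatonic to Ab major: Ab, Bbm, Cm, Db, Eb, Fm, Gdim.
Reading the progression, the first chord not in that set is Cdim, so the modulation leaves Ab major there.
The chord immediately before Cdim is Fm, which is diatonic to both keys: vi in Ab major and iii in Db major.

Fm — vi in Ab major, iii in Db major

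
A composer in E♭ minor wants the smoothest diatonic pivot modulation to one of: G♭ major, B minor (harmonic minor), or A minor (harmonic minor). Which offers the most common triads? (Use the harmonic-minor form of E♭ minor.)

Triads of E♭ minor (harmonic minor): E♭ minor (i), F diminished (ii°), G♭ augmented (III+), A♭ minor (iv), B♭ major (V), C♭ major (VI), D diminished (vii°).
G♭ major shares 4: E♭m, Fdim, A♭m, C♭.
B minor (harmonic minor) shares 0: none.
A minor (harmonic minor) shares 0: none.
The most common triads (4) are shared with G♭ major.

G♭ major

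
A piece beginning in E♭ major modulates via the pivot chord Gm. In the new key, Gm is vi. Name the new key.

B♭ major

The numeral vi denotes a minor triad on scale degree 6. With G on degree 6, the tonic of the new key is B♭.
Degree 6 carries a minor triad in major keys, so the destination is B♭ major.
Check: the diatonic triads of B♭ major are B♭ (I), Cm (ii), Dm (iii), E♭ (IV), F (V), Gm (vi), Adim (vii°) — Gm is indeed vi.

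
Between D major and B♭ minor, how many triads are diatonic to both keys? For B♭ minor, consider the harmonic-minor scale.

0

Diatonic triads of D major: D (I), Em (ii), F♯m (iii), G (IV), A (V), Bm (vi), C♯dim (vii°).
Diatonic triads of B♭ minor (harmonic minor): B♭m (i), Cdim (ii°), D♭aug (III+), E♭m (iv), F (V), G♭ (VI), Adim (vii°).
No triad has the same root and quality in both keys.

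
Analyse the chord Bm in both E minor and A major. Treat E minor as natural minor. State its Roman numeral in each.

v in E minor; ii in A major

The scale of E minor (natural minor) is E F# G A B C D; B is degree 5, and the triad built there (B-D-F#) is minor, so it is v.
The scale of A major is A B C# D E F# G#; B is degree 2, and the triad built there (B-D-F#) is minor, so it is ii.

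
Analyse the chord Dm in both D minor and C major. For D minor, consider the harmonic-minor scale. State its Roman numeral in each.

i in D minor; ii in C major

The scale of D minor (harmonic minor) is D E F G A Bb C#; D is degree 1, and the triad built there (D-F-A) is minor, so it is i.
The scale of C major is C D E F G A B; D is degree 2, and the triad built there (D-F-A) is minor, so it is ii.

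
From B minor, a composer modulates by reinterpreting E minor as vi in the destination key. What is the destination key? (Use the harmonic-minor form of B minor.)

The numeral vi denotes a minor triad on scale degree 6. With E on degree 6, the tonic of the new key is G.
Degree 6 carries a minor triad in major keys, so the destination is G major.
Check: the diatonic triads of G major are G (I), Am (ii), Bm (iii), C (IV), D (V), Em (vi), F#dim (vii°) — E minor is indeed vi.

G major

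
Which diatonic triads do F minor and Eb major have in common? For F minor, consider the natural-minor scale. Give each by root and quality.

Triads in F minor (natural minor): Fm (i), Gdim (ii°), Ab (III), Bbm (iv), Cm (v), Db (VI), Eb (VII).
Triads in Eb major: Eb (I), Fm (ii), Gm (iii), Ab (IV), Bb (V), Cm (vi), Ddim (vii°).
Shared triads with their functions: Fm (i in F minor, ii in Eb major); Ab (III in F minor, IV in Eb major); Cm (v in F minor, vi in Eb major); Eb (VII in F minor, I in Eb major).

Fm, Ab, Cm, Eb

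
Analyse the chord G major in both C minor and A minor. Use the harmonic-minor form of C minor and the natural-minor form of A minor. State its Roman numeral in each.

The scale of C minor (harmonic minor) is C D Eb F G Ab B; G is degree 5, and the triad built there (G-B-D) is major, so it is V.
The scale of A minor (natural minor) is A B C D E F G; G is degree 7, and the triad built there (G-B-D) is major, so it is VII.

V in C minor; VII in A minor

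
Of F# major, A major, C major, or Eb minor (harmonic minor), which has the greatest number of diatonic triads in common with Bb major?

C major

Triads of Bb major: Bb (I), Cm (ii), Dm (iii), Eb (IV), F (V), Gm (vi), Adim (vii°).
F# major shares 0: none.
A major shares 0: none.
C major shares 2: Dm, F.
Eb minor (harmonic minor) shares 1: Bb.
The most common triads (2) are shared with C major.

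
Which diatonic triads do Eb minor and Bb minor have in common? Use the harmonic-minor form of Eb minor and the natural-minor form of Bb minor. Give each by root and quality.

Triads in Eb minor (harmonic minor): Eb minor (i), F diminished (ii°), Gb augmented (III+), Ab minor (iv), Bb major (V), Cb major (VI), D diminished (vii°).
Triads in Bb minor (natural minor): Bb minor (i), C diminished (ii°), Db major (III), Eb minor (iv), F minor (v), Gb major (VI), Ab major (VII).
Shared triads with their functions: Eb minor (i in Eb minor, iv in Bb minor).

Ebm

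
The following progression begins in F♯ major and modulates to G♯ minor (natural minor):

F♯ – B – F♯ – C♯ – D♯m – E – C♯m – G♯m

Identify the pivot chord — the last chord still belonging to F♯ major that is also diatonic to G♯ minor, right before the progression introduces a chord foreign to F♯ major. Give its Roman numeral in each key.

D♯m — vi in F♯ major, v in G♯ minor

Chords diatonic to F♯ major: F♯, G♯m, A♯m, B, C♯, D♯m, E♯dim.
Reading the progression, the first chord not in that set is E, so the modulation leaves F♯ major there.
The chord immediately before E is D♯m, which is diatonic to both keys: vi in F♯ major and v in G♯ minor.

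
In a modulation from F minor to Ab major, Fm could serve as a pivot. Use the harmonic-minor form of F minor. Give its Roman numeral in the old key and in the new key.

i in F minor; vi in Ab major

The scale of F minor (harmonic minor) is F G Ab Bb C Db E; F is degree 1, and the triad built there (F-Ab-C) is minor, so it is i.
The scale of Ab major is Ab Bb C Db Eb F G; F is degree 6, and the triad built there (F-Ab-C) is minor, so it is vi.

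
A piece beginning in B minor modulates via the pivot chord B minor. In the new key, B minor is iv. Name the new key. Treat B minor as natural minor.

The numeral iv denotes a minor triad on scale degree 4. With B on degree 4, the tonic of the new key is F♯.
Degree 4 carries a minor triad in minor keys, so the destination is F♯ minor.
Check: the diatonic triads of F♯ minor (natural minor) are F♯m (i), G♯dim (ii°), A (III), Bm (iv), C♯m (v), D (VI), E (VII) — B minor is indeed iv.

F♯ minor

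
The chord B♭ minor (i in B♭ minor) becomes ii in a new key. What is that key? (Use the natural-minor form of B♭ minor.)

The numeral ii denotes a minor triad on scale degree 2. With B♭ on degree 2, the tonic of the new key is A♭.
Degree 2 carries a minor triad in major keys, so the destination is A♭ major.
Check: the diatonic triads of A♭ major are A♭ (I), B♭m (ii), Cm (iii), D♭ (IV), E♭ (V), Fm (vi), Gdim (vii°) — B♭ minor is indeed ii.

A♭ major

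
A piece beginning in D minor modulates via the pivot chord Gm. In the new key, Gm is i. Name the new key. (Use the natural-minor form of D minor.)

The numeral i denotes a minor triad on scale degree 1. With G on degree 1, the tonic of the new key is G.
Degree 1 carries a minor triad in minor keys, so the destination is G minor.
Check: the diatonic triads of G minor (natural minor) are Gm (i), Adim (ii°), Bb (III), Cm (iv), Dm (v), Eb (VI), F (VII) — Gm is indeed i.

G minor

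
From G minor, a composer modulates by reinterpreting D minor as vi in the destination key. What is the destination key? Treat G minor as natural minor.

F major

The numeral vi denotes a minor triad on scale degree 6. With D on degree 6, the tonic of the new key is F.
Degree 6 carries a minor triad in major keys, so the destination is F major.
Check: the diatonic triads of F major are F (I), Gm (ii), Am (iii), Bb (IV), C (V), Dm (vi), Edim (vii°) — D minor is indeed vi.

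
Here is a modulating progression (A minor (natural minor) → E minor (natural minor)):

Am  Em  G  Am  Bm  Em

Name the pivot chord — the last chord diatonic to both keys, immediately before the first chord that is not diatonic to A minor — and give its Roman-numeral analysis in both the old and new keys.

Chords diatonic to A minor: Am, Bdim, C, Dm, Em, F, G.
Reading the progression, the first chord not in that set is Bm, so the modulation leaves A minor there.
The chord immediately before Bm is Am, which is diatonic to both keys: i in A minor and iv in E minor.

Am — i in A minor, iv in E minor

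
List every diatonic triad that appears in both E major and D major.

Triads in E major: E (I), F#m (ii), G#m (iii), A (IV), B (V), C#m (vi), D#dim (vii°).
Triads in D major: D (I), Em (ii), F#m (iii), G (IV), A (V), Bm (vi), C#dim (vii°).
Shared triads with their functions: F#m (ii in E major, iii in D major); A (IV in E major, V in D major).

F#m, A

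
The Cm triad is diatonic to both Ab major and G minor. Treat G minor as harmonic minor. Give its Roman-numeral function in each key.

iii in Ab major; iv in G minor

The scale of Ab major is Ab Bb C Db Eb F G; C is degree 3, and the triad built there (C-Eb-G) is minor, so it is iii.
The scale of G minor (harmonic minor) is G A Bb C D Eb F#; C is degree 4, and the triad built there (C-Eb-G) is minor, so it is iv.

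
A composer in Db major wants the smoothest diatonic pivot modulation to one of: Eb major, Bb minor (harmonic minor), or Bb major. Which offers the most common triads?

Bb minor

Triads of Db major: Db (I), Ebm (ii), Fm (iii), Gb (IV), Ab (V), Bbm (vi), Cdim (vii°).
Eb major shares 2: Fm, Ab.
Bb minor (harmonic minor) shares 4: Ebm, Gb, Bbm, Cdim.
Bb major shares 0: none.
The most common triads (4) are shared with Bb minor.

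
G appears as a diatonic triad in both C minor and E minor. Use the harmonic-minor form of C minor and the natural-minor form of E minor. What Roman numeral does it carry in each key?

V in C minor; III in E minor

The scale of C minor (harmonic minor) is C D Eb F G Ab B; G is degree 5, and the triad built there (G-B-D) is major, so it is V.
The scale of E minor (natural minor) is E F# G A B C D; G is degree 3, and the triad built there (G-B-D) is major, so it is III.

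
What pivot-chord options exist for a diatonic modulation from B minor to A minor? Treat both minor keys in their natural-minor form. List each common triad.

Triads in B minor (natural minor): Bm (i), C#dim (ii°), D (III), Em (iv), F#m (v), G (VI), A (VII).
Triads in A minor (natural minor): Am (i), Bdim (ii°), C (III), Dm (iv), Em (v), F (VI), G (VII).
Shared triads with their functions: Em (iv in B minor, v in A minor); G (VI in B minor, VII in A minor).

Em, G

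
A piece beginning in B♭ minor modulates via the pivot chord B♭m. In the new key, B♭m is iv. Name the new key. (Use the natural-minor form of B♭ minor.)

The numeral iv denotes a minor triad on scale degree 4. With B♭ on degree 4, the tonic of the new key is F.
Degree 4 carries a minor triad in minor keys, so the destination is F minor.
Check: the diatonic triads of F minor (natural minor) are Fm (i), Gdim (ii°), A♭ (III), B♭m (iv), Cm (v), D♭ (VI), E♭ (VII) — B♭m is indeed iv.

F minor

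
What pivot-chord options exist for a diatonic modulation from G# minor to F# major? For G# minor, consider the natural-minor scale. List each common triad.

G#m, B, D#m, F#

Triads in G# minor (natural minor): G# minor (i), A# diminished (ii°), B major (III), C# minor (iv), D# minor (v), E major (VI), F# major (VII).
Triads in F# major: F# major (I), G# minor (ii), A# minor (iii), B major (IV), C# major (V), D# minor (vi), E# diminished (vii°).
Shared triads with their functions: G# minor (i in G# minor, ii in F# major); B major (III in G# minor, IV in F# major); D# minor (v in G# minor, vi in F# major); F# major (VII in G# minor, I in F# major).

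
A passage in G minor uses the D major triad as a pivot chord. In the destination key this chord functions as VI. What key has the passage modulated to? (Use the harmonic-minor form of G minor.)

The numeral VI denotes a major triad on scale degree 6. With D on degree 6, the tonic of the new key is F#.
Degree 6 carries a major triad in minor keys, so the destination is F# minor.
Check: the diatonic triads of F# minor (natural minor) are F#m (i), G#dim (ii°), A (III), Bm (iv), C#m (v), D (VI), E (VII) — D major is indeed VI.

F# minor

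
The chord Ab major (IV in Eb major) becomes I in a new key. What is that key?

The numeral I denotes a major triad on scale degree 1. With Ab on degree 1, the tonic of the new key is Ab.
Degree 1 carries a major triad in major keys, so the destination is Ab major.
Check: the diatonic triads of Ab major are Ab (I), Bbm (ii), Cm (iii), Db (IV), Eb (V), Fm (vi), Gdim (vii°) — Ab major is indeed I.

Ab major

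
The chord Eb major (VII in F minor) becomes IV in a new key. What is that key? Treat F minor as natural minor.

Bb major

The numeral IV denotes a major triad on scale degree 4. With Eb on degree 4, the tonic of the new key is Bb.
Degree 4 carries a major triad in major keys, so the destination is Bb major.
Check: the diatonic triads of Bb major are Bb (I), Cm (ii), Dm (iii), Eb (IV), F (V), Gm (vi), Adim (vii°) — Eb major is indeed IV.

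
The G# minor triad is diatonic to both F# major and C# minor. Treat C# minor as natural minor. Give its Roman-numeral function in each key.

ii in F# major; v in C# minor

The scale of F# major is F# G# A# B C# D# E#; G# is degree 2, and the triad built there (G#-B-D#) is minor, so it is ii.
The scale of C# minor (natural minor) is C# D# E F# G# A B; G# is degree 5, and the triad built there (G#-B-D#) is minor, so it is v.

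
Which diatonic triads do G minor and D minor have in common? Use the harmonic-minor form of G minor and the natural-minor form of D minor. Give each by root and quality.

Triads in G minor (harmonic minor): Gm (i), Adim (ii°), Bbaug (III+), Cm (iv), D (V), Eb (VI), F#dim (vii°).
Triads in D minor (natural minor): Dm (i), Edim (ii°), F (III), Gm (iv), Am (v), Bb (VI), C (VII).
Shared triads with their functions: Gm (i in G minor, iv in D minor).

Gm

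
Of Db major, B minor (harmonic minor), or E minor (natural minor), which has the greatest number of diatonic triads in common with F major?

E minor

Triads of F major: F (I), Gm (ii), Am (iii), Bb (IV), C (V), Dm (vi), Edim (vii°).
Db major shares 0: none.
B minor (harmonic minor) shares 0: none.
E minor (natural minor) shares 2: Am, C.
The most common triads (2) are shared with E minor.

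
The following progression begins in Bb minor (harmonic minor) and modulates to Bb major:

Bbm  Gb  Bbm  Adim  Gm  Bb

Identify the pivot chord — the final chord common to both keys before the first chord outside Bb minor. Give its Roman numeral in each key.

Adim — vii° in Bb minor, vii° in Bb major

Chords diatonic to Bb minor: Bbm, Cdim, Dbaug, Ebm, F, Gb, Adim.
Reading the progression, the first chord not in that set is Gm, so the modulation leaves Bb minor there.
The chord immediately before Gm is Adim, which is diatonic to both keys: vii° in Bb minor and vii° in Bb major.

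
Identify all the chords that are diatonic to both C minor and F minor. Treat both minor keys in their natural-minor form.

Cm, E♭, Fm, A♭

Triads in C minor (natural minor): C minor (i), D diminished (ii°), E♭ major (III), F minor (iv), G minor (v), A♭ major (VI), B♭ major (VII).
Triads in F minor (natural minor): F minor (i), G diminished (ii°), A♭ major (III), B♭ minor (iv), C minor (v), D♭ major (VI), E♭ major (VII).
Shared triads with their functions: C minor (i in C minor, v in F minor); E♭ major (III in C minor, VII in F minor); F minor (iv in C minor, i in F minor); A♭ major (VI in C minor, III in F minor).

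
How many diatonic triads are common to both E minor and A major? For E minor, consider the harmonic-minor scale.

0

Diatonic triads of E minor (harmonic minor): E minor (i), F♯ diminished (ii°), G augmented (III+), A minor (iv), B major (V), C major (VI), D♯ diminished (vii°).
Diatonic triads of A major: A major (I), B minor (ii), C♯ minor (iii), D major (IV), E major (V), F♯ minor (vi), G♯ diminished (vii°).
No triad has the same root and quality in both keys.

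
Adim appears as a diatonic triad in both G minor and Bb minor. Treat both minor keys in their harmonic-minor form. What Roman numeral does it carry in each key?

ii° in G minor; vii° in Bb minor

The scale of G minor (harmonic minor) is G A Bb C D Eb F#; A is degree 2, and the triad built there (A-C-Eb) is diminished, so it is ii°.
The scale of Bb minor (harmonic minor) is Bb C Db Eb F Gb A; A is degree 7, and the triad built there (A-C-Eb) is diminished, so it is vii°.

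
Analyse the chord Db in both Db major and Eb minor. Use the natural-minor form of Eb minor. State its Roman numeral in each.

I in Db major; VII in Eb minor

The scale of Db major is Db Eb F Gb Ab Bb C; Db is degree 1, and the triad built there (Db-F-Ab) is major, so it is I.
The scale of Eb minor (natural minor) is Eb F Gb Ab Bb Cb Db; Db is degree 7, and the triad built there (Db-F-Ab) is major, so it is VII.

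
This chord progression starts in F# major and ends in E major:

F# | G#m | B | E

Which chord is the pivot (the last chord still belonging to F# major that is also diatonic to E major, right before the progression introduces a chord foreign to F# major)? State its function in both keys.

B — IV in F# major, V in E major

Chords diatonic to F# major: F#, G#m, A#m, B, C#, D#m, E#dim.
Reading the progression, the first chord not in that set is E, so the modulation leaves F# major there.
The chord immediately before E is B, which is diatonic to both keys: IV in F# major and V in E major.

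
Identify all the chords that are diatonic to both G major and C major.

G, Am, C, Em

Triads in G major: G major (I), A minor (ii), B minor (iii), C major (IV), D major (V), E minor (vi), F# diminished (vii°).
Triads in C major: C major (I), D minor (ii), E minor (iii), F major (IV), G major (V), A minor (vi), B diminished (vii°).
Shared triads with their functions: G major (I in G major, V in C major); A minor (ii in G major, vi in C major); C major (IV in G major, I in C major); E minor (vi in G major, iii in C major).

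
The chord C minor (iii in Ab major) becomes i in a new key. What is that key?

C minor

The numeral i denotes a minor triad on scale degree 1. With C on degree 1, the tonic of the new key is C.
Degree 1 carries a minor triad in minor keys, so the destination is C minor.
Check: the diatonic triads of C minor (natural minor) are Cm (i), Ddim (ii°), Eb (III), Fm (iv), Gm (v), Ab (VI), Bb (VII) — C minor is indeed i.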